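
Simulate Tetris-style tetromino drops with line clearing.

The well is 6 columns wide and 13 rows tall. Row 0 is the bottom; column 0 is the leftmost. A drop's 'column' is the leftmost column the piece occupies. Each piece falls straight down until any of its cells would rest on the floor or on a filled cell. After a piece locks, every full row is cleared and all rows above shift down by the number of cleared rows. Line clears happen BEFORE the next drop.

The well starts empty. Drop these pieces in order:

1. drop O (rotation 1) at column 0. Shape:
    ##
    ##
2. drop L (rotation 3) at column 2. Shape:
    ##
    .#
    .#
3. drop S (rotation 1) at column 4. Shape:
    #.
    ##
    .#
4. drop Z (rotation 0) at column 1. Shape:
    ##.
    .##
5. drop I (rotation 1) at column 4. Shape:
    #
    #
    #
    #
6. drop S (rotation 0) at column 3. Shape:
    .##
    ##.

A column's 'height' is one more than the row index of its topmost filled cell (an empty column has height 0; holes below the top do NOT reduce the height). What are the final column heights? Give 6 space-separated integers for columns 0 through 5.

Drop 1: O rot1 at col 0 lands with bottom-row=0; cleared 0 line(s) (total 0); column heights now [2 2 0 0 0 0], max=2
Drop 2: L rot3 at col 2 lands with bottom-row=0; cleared 0 line(s) (total 0); column heights now [2 2 3 3 0 0], max=3
Drop 3: S rot1 at col 4 lands with bottom-row=0; cleared 0 line(s) (total 0); column heights now [2 2 3 3 3 2], max=3
Drop 4: Z rot0 at col 1 lands with bottom-row=3; cleared 0 line(s) (total 0); column heights now [2 5 5 4 3 2], max=5
Drop 5: I rot1 at col 4 lands with bottom-row=3; cleared 0 line(s) (total 0); column heights now [2 5 5 4 7 2], max=7
Drop 6: S rot0 at col 3 lands with bottom-row=7; cleared 0 line(s) (total 0); column heights now [2 5 5 8 9 9], max=9

Answer: 2 5 5 8 9 9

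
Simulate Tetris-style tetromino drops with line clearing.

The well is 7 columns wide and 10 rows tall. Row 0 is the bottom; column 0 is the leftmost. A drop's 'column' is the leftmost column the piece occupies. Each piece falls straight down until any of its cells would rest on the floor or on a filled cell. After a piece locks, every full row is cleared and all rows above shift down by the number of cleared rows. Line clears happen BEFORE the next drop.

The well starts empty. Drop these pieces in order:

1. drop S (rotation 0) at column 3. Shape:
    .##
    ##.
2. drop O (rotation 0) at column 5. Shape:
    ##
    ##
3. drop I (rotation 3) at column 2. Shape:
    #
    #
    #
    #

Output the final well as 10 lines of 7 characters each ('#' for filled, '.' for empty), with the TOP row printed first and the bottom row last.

Drop 1: S rot0 at col 3 lands with bottom-row=0; cleared 0 line(s) (total 0); column heights now [0 0 0 1 2 2 0], max=2
Drop 2: O rot0 at col 5 lands with bottom-row=2; cleared 0 line(s) (total 0); column heights now [0 0 0 1 2 4 4], max=4
Drop 3: I rot3 at col 2 lands with bottom-row=0; cleared 0 line(s) (total 0); column heights now [0 0 4 1 2 4 4], max=4

Answer: .......
.......
.......
.......
.......
.......
..#..##
..#..##
..#.##.
..###..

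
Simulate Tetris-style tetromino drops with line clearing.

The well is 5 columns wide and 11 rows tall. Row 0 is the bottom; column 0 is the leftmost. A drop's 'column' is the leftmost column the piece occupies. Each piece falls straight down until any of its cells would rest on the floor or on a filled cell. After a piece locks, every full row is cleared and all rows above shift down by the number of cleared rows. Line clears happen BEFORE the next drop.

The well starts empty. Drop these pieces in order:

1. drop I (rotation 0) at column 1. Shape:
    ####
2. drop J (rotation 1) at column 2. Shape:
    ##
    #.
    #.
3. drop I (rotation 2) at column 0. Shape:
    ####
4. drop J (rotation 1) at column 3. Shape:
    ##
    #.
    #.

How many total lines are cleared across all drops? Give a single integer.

Drop 1: I rot0 at col 1 lands with bottom-row=0; cleared 0 line(s) (total 0); column heights now [0 1 1 1 1], max=1
Drop 2: J rot1 at col 2 lands with bottom-row=1; cleared 0 line(s) (total 0); column heights now [0 1 4 4 1], max=4
Drop 3: I rot2 at col 0 lands with bottom-row=4; cleared 0 line(s) (total 0); column heights now [5 5 5 5 1], max=5
Drop 4: J rot1 at col 3 lands with bottom-row=5; cleared 0 line(s) (total 0); column heights now [5 5 5 8 8], max=8

Answer: 0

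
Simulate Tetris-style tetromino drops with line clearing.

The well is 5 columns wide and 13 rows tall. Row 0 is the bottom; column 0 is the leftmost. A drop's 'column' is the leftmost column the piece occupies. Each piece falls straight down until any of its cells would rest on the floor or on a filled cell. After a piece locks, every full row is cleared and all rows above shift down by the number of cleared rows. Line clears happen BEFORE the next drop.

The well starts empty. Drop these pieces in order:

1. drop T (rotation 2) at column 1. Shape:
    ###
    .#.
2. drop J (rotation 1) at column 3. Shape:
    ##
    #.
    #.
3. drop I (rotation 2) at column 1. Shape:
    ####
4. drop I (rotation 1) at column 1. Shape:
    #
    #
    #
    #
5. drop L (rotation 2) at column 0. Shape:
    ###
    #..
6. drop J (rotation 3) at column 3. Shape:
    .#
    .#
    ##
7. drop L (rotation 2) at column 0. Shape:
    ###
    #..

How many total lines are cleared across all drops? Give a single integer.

Drop 1: T rot2 at col 1 lands with bottom-row=0; cleared 0 line(s) (total 0); column heights now [0 2 2 2 0], max=2
Drop 2: J rot1 at col 3 lands with bottom-row=2; cleared 0 line(s) (total 0); column heights now [0 2 2 5 5], max=5
Drop 3: I rot2 at col 1 lands with bottom-row=5; cleared 0 line(s) (total 0); column heights now [0 6 6 6 6], max=6
Drop 4: I rot1 at col 1 lands with bottom-row=6; cleared 0 line(s) (total 0); column heights now [0 10 6 6 6], max=10
Drop 5: L rot2 at col 0 lands with bottom-row=9; cleared 0 line(s) (total 0); column heights now [11 11 11 6 6], max=11
Drop 6: J rot3 at col 3 lands with bottom-row=6; cleared 0 line(s) (total 0); column heights now [11 11 11 7 9], max=11
Drop 7: L rot2 at col 0 lands with bottom-row=11; cleared 0 line(s) (total 0); column heights now [13 13 13 7 9], max=13

Answer: 0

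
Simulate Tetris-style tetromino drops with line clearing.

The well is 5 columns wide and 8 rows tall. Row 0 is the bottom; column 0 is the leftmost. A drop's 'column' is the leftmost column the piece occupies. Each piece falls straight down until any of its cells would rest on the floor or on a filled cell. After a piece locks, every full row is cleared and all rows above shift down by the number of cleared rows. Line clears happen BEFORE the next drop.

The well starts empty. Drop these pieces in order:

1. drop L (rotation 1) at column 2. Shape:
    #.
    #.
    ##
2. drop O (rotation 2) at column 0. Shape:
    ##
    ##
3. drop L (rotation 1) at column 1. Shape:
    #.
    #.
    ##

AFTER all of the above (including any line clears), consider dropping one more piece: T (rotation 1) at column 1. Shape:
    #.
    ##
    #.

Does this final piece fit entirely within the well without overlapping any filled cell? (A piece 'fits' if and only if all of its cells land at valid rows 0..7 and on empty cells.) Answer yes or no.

Drop 1: L rot1 at col 2 lands with bottom-row=0; cleared 0 line(s) (total 0); column heights now [0 0 3 1 0], max=3
Drop 2: O rot2 at col 0 lands with bottom-row=0; cleared 0 line(s) (total 0); column heights now [2 2 3 1 0], max=3
Drop 3: L rot1 at col 1 lands with bottom-row=3; cleared 0 line(s) (total 0); column heights now [2 6 4 1 0], max=6
Test piece T rot1 at col 1 (width 2): heights before test = [2 6 4 1 0]; fits = False

Answer: no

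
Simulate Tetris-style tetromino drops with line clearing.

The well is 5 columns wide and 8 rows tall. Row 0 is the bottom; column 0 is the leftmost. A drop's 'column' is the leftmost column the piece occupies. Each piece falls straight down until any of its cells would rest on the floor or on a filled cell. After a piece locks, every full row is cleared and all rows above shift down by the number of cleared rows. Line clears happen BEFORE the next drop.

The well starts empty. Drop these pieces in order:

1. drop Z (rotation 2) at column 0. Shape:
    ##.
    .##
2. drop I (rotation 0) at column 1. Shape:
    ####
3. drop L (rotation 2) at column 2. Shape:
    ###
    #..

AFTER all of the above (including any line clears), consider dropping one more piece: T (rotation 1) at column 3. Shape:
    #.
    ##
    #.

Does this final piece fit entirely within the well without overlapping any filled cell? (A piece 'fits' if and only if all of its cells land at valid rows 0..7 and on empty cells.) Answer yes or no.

Answer: yes

Derivation:
Drop 1: Z rot2 at col 0 lands with bottom-row=0; cleared 0 line(s) (total 0); column heights now [2 2 1 0 0], max=2
Drop 2: I rot0 at col 1 lands with bottom-row=2; cleared 0 line(s) (total 0); column heights now [2 3 3 3 3], max=3
Drop 3: L rot2 at col 2 lands with bottom-row=3; cleared 0 line(s) (total 0); column heights now [2 3 5 5 5], max=5
Test piece T rot1 at col 3 (width 2): heights before test = [2 3 5 5 5]; fits = True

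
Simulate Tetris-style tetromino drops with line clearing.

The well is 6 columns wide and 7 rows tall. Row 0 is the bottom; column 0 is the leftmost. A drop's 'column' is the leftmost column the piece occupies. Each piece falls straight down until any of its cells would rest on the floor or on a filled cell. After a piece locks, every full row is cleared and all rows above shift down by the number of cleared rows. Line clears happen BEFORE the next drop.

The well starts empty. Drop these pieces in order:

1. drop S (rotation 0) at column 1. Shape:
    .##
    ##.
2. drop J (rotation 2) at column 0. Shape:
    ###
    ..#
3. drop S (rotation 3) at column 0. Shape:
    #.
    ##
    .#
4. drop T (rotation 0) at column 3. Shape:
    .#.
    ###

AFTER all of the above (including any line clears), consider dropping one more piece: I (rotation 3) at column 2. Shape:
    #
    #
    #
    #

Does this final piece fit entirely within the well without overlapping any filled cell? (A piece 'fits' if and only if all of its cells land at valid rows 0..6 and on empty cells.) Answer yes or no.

Drop 1: S rot0 at col 1 lands with bottom-row=0; cleared 0 line(s) (total 0); column heights now [0 1 2 2 0 0], max=2
Drop 2: J rot2 at col 0 lands with bottom-row=2; cleared 0 line(s) (total 0); column heights now [4 4 4 2 0 0], max=4
Drop 3: S rot3 at col 0 lands with bottom-row=4; cleared 0 line(s) (total 0); column heights now [7 6 4 2 0 0], max=7
Drop 4: T rot0 at col 3 lands with bottom-row=2; cleared 0 line(s) (total 0); column heights now [7 6 4 3 4 3], max=7
Test piece I rot3 at col 2 (width 1): heights before test = [7 6 4 3 4 3]; fits = False

Answer: no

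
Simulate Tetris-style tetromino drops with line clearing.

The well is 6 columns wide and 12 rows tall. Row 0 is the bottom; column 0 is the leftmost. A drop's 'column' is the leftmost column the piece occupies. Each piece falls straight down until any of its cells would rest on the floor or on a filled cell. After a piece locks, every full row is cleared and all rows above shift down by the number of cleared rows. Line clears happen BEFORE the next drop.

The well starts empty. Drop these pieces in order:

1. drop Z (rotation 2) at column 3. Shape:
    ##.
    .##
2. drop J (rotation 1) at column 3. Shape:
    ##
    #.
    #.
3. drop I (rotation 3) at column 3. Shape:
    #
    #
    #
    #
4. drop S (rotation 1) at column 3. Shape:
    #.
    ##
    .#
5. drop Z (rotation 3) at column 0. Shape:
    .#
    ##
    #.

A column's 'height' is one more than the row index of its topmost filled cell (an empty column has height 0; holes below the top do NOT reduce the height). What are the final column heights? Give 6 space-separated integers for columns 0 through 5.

Answer: 2 3 0 11 10 1

Derivation:
Drop 1: Z rot2 at col 3 lands with bottom-row=0; cleared 0 line(s) (total 0); column heights now [0 0 0 2 2 1], max=2
Drop 2: J rot1 at col 3 lands with bottom-row=2; cleared 0 line(s) (total 0); column heights now [0 0 0 5 5 1], max=5
Drop 3: I rot3 at col 3 lands with bottom-row=5; cleared 0 line(s) (total 0); column heights now [0 0 0 9 5 1], max=9
Drop 4: S rot1 at col 3 lands with bottom-row=8; cleared 0 line(s) (total 0); column heights now [0 0 0 11 10 1], max=11
Drop 5: Z rot3 at col 0 lands with bottom-row=0; cleared 0 line(s) (total 0); column heights now [2 3 0 11 10 1], max=11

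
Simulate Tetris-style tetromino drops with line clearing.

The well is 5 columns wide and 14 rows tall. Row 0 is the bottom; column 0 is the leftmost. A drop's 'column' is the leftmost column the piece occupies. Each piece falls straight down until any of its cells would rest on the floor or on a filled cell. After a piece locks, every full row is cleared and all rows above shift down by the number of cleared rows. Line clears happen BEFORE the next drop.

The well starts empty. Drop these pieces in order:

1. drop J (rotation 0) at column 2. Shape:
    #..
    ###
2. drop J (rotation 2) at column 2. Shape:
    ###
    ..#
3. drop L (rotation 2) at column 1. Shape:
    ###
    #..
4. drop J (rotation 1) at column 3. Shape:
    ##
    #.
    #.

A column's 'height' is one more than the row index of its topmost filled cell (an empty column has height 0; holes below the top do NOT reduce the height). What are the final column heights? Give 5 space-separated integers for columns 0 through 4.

Drop 1: J rot0 at col 2 lands with bottom-row=0; cleared 0 line(s) (total 0); column heights now [0 0 2 1 1], max=2
Drop 2: J rot2 at col 2 lands with bottom-row=1; cleared 0 line(s) (total 0); column heights now [0 0 3 3 3], max=3
Drop 3: L rot2 at col 1 lands with bottom-row=2; cleared 0 line(s) (total 0); column heights now [0 4 4 4 3], max=4
Drop 4: J rot1 at col 3 lands with bottom-row=4; cleared 0 line(s) (total 0); column heights now [0 4 4 7 7], max=7

Answer: 0 4 4 7 7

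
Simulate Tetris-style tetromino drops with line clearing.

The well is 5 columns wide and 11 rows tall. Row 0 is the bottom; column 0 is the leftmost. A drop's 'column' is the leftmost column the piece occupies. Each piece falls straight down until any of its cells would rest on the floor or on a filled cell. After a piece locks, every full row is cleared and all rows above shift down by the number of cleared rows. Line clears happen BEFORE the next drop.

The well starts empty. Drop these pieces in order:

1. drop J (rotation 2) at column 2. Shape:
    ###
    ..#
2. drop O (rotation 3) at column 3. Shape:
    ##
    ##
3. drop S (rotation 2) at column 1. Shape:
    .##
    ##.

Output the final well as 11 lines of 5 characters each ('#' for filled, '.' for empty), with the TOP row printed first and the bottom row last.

Drop 1: J rot2 at col 2 lands with bottom-row=0; cleared 0 line(s) (total 0); column heights now [0 0 2 2 2], max=2
Drop 2: O rot3 at col 3 lands with bottom-row=2; cleared 0 line(s) (total 0); column heights now [0 0 2 4 4], max=4
Drop 3: S rot2 at col 1 lands with bottom-row=3; cleared 0 line(s) (total 0); column heights now [0 4 5 5 4], max=5

Answer: .....
.....
.....
.....
.....
.....
..##.
.####
...##
..###
....#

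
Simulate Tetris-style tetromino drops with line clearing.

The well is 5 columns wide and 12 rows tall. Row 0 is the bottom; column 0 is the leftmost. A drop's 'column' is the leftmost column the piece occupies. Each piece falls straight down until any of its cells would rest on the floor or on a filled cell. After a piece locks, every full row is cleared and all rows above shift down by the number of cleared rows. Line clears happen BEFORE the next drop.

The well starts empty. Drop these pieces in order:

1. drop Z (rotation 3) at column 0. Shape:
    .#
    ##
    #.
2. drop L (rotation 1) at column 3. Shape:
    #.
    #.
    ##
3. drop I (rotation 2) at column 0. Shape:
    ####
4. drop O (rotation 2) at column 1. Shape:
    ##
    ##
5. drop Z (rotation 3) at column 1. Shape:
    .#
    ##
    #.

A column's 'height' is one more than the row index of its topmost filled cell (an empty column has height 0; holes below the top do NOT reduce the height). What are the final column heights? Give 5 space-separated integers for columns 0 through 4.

Answer: 4 8 9 4 1

Derivation:
Drop 1: Z rot3 at col 0 lands with bottom-row=0; cleared 0 line(s) (total 0); column heights now [2 3 0 0 0], max=3
Drop 2: L rot1 at col 3 lands with bottom-row=0; cleared 0 line(s) (total 0); column heights now [2 3 0 3 1], max=3
Drop 3: I rot2 at col 0 lands with bottom-row=3; cleared 0 line(s) (total 0); column heights now [4 4 4 4 1], max=4
Drop 4: O rot2 at col 1 lands with bottom-row=4; cleared 0 line(s) (total 0); column heights now [4 6 6 4 1], max=6
Drop 5: Z rot3 at col 1 lands with bottom-row=6; cleared 0 line(s) (total 0); column heights now [4 8 9 4 1], max=9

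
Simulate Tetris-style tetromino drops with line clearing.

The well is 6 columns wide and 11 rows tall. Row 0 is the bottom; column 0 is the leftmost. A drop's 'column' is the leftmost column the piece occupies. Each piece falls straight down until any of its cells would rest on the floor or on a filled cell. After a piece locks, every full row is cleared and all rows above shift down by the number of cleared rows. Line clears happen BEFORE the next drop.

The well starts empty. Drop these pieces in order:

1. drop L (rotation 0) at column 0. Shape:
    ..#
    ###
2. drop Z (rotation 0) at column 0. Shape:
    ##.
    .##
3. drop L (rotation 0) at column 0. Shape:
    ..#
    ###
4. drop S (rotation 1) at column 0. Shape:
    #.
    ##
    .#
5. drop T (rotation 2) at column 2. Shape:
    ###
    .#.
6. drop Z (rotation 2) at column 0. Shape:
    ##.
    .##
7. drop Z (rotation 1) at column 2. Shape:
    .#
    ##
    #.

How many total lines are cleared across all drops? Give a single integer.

Answer: 0

Derivation:
Drop 1: L rot0 at col 0 lands with bottom-row=0; cleared 0 line(s) (total 0); column heights now [1 1 2 0 0 0], max=2
Drop 2: Z rot0 at col 0 lands with bottom-row=2; cleared 0 line(s) (total 0); column heights now [4 4 3 0 0 0], max=4
Drop 3: L rot0 at col 0 lands with bottom-row=4; cleared 0 line(s) (total 0); column heights now [5 5 6 0 0 0], max=6
Drop 4: S rot1 at col 0 lands with bottom-row=5; cleared 0 line(s) (total 0); column heights now [8 7 6 0 0 0], max=8
Drop 5: T rot2 at col 2 lands with bottom-row=5; cleared 0 line(s) (total 0); column heights now [8 7 7 7 7 0], max=8
Drop 6: Z rot2 at col 0 lands with bottom-row=7; cleared 0 line(s) (total 0); column heights now [9 9 8 7 7 0], max=9
Drop 7: Z rot1 at col 2 lands with bottom-row=8; cleared 0 line(s) (total 0); column heights now [9 9 10 11 7 0], max=11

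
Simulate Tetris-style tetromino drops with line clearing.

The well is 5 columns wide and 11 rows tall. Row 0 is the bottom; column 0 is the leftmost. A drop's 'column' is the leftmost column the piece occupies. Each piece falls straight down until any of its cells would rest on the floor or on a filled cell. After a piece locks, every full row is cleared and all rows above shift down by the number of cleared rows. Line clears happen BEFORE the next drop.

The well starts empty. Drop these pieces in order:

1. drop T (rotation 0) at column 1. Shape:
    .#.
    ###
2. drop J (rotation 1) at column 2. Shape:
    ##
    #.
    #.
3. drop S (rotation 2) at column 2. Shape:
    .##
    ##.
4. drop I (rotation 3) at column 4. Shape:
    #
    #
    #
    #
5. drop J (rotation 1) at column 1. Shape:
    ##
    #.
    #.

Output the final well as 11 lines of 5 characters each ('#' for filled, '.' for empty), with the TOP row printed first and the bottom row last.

Answer: ....#
....#
....#
....#
.####
.###.
.###.
..#..
..#..
..#..
.###.

Derivation:
Drop 1: T rot0 at col 1 lands with bottom-row=0; cleared 0 line(s) (total 0); column heights now [0 1 2 1 0], max=2
Drop 2: J rot1 at col 2 lands with bottom-row=2; cleared 0 line(s) (total 0); column heights now [0 1 5 5 0], max=5
Drop 3: S rot2 at col 2 lands with bottom-row=5; cleared 0 line(s) (total 0); column heights now [0 1 6 7 7], max=7
Drop 4: I rot3 at col 4 lands with bottom-row=7; cleared 0 line(s) (total 0); column heights now [0 1 6 7 11], max=11
Drop 5: J rot1 at col 1 lands with bottom-row=4; cleared 0 line(s) (total 0); column heights now [0 7 7 7 11], max=11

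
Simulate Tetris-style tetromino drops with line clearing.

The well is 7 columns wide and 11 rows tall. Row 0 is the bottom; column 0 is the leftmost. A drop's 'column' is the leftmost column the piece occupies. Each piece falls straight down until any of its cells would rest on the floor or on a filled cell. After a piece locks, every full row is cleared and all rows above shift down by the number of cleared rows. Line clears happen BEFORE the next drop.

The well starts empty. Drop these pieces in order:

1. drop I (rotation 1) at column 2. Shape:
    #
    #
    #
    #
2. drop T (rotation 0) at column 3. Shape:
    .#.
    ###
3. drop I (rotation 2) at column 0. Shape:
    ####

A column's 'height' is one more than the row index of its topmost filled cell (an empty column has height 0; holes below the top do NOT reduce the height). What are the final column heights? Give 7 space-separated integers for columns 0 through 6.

Answer: 5 5 5 5 2 1 0

Derivation:
Drop 1: I rot1 at col 2 lands with bottom-row=0; cleared 0 line(s) (total 0); column heights now [0 0 4 0 0 0 0], max=4
Drop 2: T rot0 at col 3 lands with bottom-row=0; cleared 0 line(s) (total 0); column heights now [0 0 4 1 2 1 0], max=4
Drop 3: I rot2 at col 0 lands with bottom-row=4; cleared 0 line(s) (total 0); column heights now [5 5 5 5 2 1 0], max=5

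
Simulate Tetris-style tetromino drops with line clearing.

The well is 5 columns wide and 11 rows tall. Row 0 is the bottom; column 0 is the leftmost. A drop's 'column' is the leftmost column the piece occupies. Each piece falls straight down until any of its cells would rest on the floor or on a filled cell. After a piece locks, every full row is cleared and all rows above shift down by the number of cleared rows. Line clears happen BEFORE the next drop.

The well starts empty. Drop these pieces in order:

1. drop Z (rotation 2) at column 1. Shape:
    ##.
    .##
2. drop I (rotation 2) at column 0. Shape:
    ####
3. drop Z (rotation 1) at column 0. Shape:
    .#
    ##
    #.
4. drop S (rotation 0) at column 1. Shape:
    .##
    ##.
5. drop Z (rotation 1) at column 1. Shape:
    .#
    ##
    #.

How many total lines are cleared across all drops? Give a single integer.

Answer: 0

Derivation:
Drop 1: Z rot2 at col 1 lands with bottom-row=0; cleared 0 line(s) (total 0); column heights now [0 2 2 1 0], max=2
Drop 2: I rot2 at col 0 lands with bottom-row=2; cleared 0 line(s) (total 0); column heights now [3 3 3 3 0], max=3
Drop 3: Z rot1 at col 0 lands with bottom-row=3; cleared 0 line(s) (total 0); column heights now [5 6 3 3 0], max=6
Drop 4: S rot0 at col 1 lands with bottom-row=6; cleared 0 line(s) (total 0); column heights now [5 7 8 8 0], max=8
Drop 5: Z rot1 at col 1 lands with bottom-row=7; cleared 0 line(s) (total 0); column heights now [5 9 10 8 0], max=10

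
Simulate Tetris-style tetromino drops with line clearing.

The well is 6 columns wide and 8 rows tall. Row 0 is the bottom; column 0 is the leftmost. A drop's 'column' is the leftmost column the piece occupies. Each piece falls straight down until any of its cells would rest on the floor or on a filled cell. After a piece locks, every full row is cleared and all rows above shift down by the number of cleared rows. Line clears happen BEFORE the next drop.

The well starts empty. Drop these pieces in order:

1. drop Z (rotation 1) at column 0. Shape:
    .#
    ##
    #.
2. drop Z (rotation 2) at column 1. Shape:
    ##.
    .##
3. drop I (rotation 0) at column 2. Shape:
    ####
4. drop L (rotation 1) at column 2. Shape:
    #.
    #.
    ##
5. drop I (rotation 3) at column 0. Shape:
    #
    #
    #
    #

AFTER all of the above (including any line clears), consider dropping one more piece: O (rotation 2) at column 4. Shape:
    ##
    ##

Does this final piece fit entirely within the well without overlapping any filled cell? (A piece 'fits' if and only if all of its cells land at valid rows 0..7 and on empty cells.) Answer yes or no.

Drop 1: Z rot1 at col 0 lands with bottom-row=0; cleared 0 line(s) (total 0); column heights now [2 3 0 0 0 0], max=3
Drop 2: Z rot2 at col 1 lands with bottom-row=2; cleared 0 line(s) (total 0); column heights now [2 4 4 3 0 0], max=4
Drop 3: I rot0 at col 2 lands with bottom-row=4; cleared 0 line(s) (total 0); column heights now [2 4 5 5 5 5], max=5
Drop 4: L rot1 at col 2 lands with bottom-row=5; cleared 0 line(s) (total 0); column heights now [2 4 8 6 5 5], max=8
Drop 5: I rot3 at col 0 lands with bottom-row=2; cleared 0 line(s) (total 0); column heights now [6 4 8 6 5 5], max=8
Test piece O rot2 at col 4 (width 2): heights before test = [6 4 8 6 5 5]; fits = True

Answer: yes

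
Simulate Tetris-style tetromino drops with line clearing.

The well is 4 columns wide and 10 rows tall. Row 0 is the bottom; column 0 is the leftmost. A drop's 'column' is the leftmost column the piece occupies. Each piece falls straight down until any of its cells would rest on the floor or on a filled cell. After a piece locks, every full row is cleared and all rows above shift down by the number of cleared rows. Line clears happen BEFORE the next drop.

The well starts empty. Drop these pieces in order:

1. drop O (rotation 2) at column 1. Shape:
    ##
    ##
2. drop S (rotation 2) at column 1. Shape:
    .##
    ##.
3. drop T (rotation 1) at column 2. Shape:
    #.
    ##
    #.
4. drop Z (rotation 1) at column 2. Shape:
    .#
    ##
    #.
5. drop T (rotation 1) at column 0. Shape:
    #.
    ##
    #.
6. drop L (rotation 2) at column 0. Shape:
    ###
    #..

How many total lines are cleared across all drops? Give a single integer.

Drop 1: O rot2 at col 1 lands with bottom-row=0; cleared 0 line(s) (total 0); column heights now [0 2 2 0], max=2
Drop 2: S rot2 at col 1 lands with bottom-row=2; cleared 0 line(s) (total 0); column heights now [0 3 4 4], max=4
Drop 3: T rot1 at col 2 lands with bottom-row=4; cleared 0 line(s) (total 0); column heights now [0 3 7 6], max=7
Drop 4: Z rot1 at col 2 lands with bottom-row=7; cleared 0 line(s) (total 0); column heights now [0 3 9 10], max=10
Drop 5: T rot1 at col 0 lands with bottom-row=2; cleared 1 line(s) (total 1); column heights now [4 3 8 9], max=9
Drop 6: L rot2 at col 0 lands with bottom-row=7; cleared 1 line(s) (total 2); column heights now [8 3 8 8], max=8

Answer: 2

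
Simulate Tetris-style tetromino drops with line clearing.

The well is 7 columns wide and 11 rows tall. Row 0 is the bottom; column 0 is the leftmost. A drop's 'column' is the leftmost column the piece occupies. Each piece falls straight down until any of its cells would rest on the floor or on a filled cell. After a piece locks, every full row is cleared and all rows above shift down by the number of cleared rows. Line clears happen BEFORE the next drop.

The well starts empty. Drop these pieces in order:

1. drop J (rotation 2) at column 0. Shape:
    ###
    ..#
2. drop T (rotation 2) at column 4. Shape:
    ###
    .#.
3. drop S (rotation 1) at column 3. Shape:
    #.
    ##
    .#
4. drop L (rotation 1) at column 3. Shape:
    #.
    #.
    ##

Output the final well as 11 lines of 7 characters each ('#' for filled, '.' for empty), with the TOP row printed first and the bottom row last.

Drop 1: J rot2 at col 0 lands with bottom-row=0; cleared 0 line(s) (total 0); column heights now [2 2 2 0 0 0 0], max=2
Drop 2: T rot2 at col 4 lands with bottom-row=0; cleared 0 line(s) (total 0); column heights now [2 2 2 0 2 2 2], max=2
Drop 3: S rot1 at col 3 lands with bottom-row=2; cleared 0 line(s) (total 0); column heights now [2 2 2 5 4 2 2], max=5
Drop 4: L rot1 at col 3 lands with bottom-row=5; cleared 0 line(s) (total 0); column heights now [2 2 2 8 6 2 2], max=8

Answer: .......
.......
.......
...#...
...#...
...##..
...#...
...##..
....#..
###.###
..#..#.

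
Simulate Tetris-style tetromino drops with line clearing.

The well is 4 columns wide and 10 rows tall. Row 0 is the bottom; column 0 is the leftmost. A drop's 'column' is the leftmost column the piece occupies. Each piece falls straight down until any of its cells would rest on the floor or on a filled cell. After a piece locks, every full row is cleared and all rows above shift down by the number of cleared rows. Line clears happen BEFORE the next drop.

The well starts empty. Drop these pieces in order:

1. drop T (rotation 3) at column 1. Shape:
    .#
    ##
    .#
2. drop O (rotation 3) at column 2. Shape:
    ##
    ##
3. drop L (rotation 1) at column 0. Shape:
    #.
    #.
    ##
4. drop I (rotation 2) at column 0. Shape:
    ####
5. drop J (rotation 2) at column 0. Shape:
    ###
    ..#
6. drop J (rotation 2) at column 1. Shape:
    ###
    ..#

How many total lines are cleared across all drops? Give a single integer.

Answer: 2

Derivation:
Drop 1: T rot3 at col 1 lands with bottom-row=0; cleared 0 line(s) (total 0); column heights now [0 2 3 0], max=3
Drop 2: O rot3 at col 2 lands with bottom-row=3; cleared 0 line(s) (total 0); column heights now [0 2 5 5], max=5
Drop 3: L rot1 at col 0 lands with bottom-row=2; cleared 0 line(s) (total 0); column heights now [5 3 5 5], max=5
Drop 4: I rot2 at col 0 lands with bottom-row=5; cleared 1 line(s) (total 1); column heights now [5 3 5 5], max=5
Drop 5: J rot2 at col 0 lands with bottom-row=5; cleared 0 line(s) (total 1); column heights now [7 7 7 5], max=7
Drop 6: J rot2 at col 1 lands with bottom-row=6; cleared 1 line(s) (total 2); column heights now [5 7 7 7], max=7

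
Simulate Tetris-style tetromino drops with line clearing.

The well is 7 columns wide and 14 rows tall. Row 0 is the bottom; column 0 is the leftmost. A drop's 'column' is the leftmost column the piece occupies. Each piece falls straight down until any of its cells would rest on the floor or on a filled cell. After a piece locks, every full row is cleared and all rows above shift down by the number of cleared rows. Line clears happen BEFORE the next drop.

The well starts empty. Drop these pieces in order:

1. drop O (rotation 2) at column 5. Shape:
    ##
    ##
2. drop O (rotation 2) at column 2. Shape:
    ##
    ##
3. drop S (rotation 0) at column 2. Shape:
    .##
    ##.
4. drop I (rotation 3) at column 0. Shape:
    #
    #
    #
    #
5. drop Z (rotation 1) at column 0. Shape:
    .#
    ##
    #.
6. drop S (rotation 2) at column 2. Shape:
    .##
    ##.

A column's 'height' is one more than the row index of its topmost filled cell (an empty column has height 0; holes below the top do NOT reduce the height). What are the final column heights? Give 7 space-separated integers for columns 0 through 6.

Answer: 6 7 5 6 6 2 2

Derivation:
Drop 1: O rot2 at col 5 lands with bottom-row=0; cleared 0 line(s) (total 0); column heights now [0 0 0 0 0 2 2], max=2
Drop 2: O rot2 at col 2 lands with bottom-row=0; cleared 0 line(s) (total 0); column heights now [0 0 2 2 0 2 2], max=2
Drop 3: S rot0 at col 2 lands with bottom-row=2; cleared 0 line(s) (total 0); column heights now [0 0 3 4 4 2 2], max=4
Drop 4: I rot3 at col 0 lands with bottom-row=0; cleared 0 line(s) (total 0); column heights now [4 0 3 4 4 2 2], max=4
Drop 5: Z rot1 at col 0 lands with bottom-row=4; cleared 0 line(s) (total 0); column heights now [6 7 3 4 4 2 2], max=7
Drop 6: S rot2 at col 2 lands with bottom-row=4; cleared 0 line(s) (total 0); column heights now [6 7 5 6 6 2 2], max=7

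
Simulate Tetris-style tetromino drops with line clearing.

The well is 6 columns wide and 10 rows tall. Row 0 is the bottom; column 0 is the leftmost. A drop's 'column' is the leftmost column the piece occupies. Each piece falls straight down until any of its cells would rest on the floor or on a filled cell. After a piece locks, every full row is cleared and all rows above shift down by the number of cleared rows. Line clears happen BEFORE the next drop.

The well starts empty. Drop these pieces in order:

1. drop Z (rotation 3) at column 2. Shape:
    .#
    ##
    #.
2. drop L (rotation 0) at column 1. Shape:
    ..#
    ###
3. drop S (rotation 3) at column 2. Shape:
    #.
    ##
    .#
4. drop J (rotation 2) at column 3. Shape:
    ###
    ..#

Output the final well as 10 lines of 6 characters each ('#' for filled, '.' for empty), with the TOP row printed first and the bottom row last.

Answer: ......
......
..####
..##.#
...#..
...#..
.###..
...#..
..##..
..#...

Derivation:
Drop 1: Z rot3 at col 2 lands with bottom-row=0; cleared 0 line(s) (total 0); column heights now [0 0 2 3 0 0], max=3
Drop 2: L rot0 at col 1 lands with bottom-row=3; cleared 0 line(s) (total 0); column heights now [0 4 4 5 0 0], max=5
Drop 3: S rot3 at col 2 lands with bottom-row=5; cleared 0 line(s) (total 0); column heights now [0 4 8 7 0 0], max=8
Drop 4: J rot2 at col 3 lands with bottom-row=6; cleared 0 line(s) (total 0); column heights now [0 4 8 8 8 8], max=8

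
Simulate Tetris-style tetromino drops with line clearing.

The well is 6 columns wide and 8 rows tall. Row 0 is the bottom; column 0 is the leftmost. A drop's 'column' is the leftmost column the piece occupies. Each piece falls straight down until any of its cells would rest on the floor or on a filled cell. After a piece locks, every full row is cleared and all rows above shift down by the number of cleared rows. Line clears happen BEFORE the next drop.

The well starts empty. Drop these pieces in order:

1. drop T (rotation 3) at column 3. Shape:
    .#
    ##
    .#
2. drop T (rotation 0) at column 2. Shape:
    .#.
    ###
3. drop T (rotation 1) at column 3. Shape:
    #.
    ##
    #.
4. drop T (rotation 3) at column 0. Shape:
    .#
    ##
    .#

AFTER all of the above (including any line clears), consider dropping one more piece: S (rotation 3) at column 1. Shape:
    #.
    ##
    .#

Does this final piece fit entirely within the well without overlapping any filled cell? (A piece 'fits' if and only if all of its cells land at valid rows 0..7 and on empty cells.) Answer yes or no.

Drop 1: T rot3 at col 3 lands with bottom-row=0; cleared 0 line(s) (total 0); column heights now [0 0 0 2 3 0], max=3
Drop 2: T rot0 at col 2 lands with bottom-row=3; cleared 0 line(s) (total 0); column heights now [0 0 4 5 4 0], max=5
Drop 3: T rot1 at col 3 lands with bottom-row=5; cleared 0 line(s) (total 0); column heights now [0 0 4 8 7 0], max=8
Drop 4: T rot3 at col 0 lands with bottom-row=0; cleared 0 line(s) (total 0); column heights now [2 3 4 8 7 0], max=8
Test piece S rot3 at col 1 (width 2): heights before test = [2 3 4 8 7 0]; fits = True

Answer: yes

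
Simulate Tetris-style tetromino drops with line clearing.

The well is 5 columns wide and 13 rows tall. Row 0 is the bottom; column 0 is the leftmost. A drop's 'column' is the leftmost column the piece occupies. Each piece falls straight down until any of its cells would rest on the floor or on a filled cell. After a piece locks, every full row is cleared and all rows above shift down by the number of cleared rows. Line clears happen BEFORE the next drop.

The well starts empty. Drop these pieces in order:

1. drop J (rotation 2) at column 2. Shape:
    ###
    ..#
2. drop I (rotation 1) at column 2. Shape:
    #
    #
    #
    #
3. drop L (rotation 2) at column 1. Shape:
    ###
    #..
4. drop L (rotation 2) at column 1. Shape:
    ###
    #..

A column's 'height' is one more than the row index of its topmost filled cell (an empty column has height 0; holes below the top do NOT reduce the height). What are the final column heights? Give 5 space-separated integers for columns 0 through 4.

Drop 1: J rot2 at col 2 lands with bottom-row=0; cleared 0 line(s) (total 0); column heights now [0 0 2 2 2], max=2
Drop 2: I rot1 at col 2 lands with bottom-row=2; cleared 0 line(s) (total 0); column heights now [0 0 6 2 2], max=6
Drop 3: L rot2 at col 1 lands with bottom-row=5; cleared 0 line(s) (total 0); column heights now [0 7 7 7 2], max=7
Drop 4: L rot2 at col 1 lands with bottom-row=7; cleared 0 line(s) (total 0); column heights now [0 9 9 9 2], max=9

Answer: 0 9 9 9 2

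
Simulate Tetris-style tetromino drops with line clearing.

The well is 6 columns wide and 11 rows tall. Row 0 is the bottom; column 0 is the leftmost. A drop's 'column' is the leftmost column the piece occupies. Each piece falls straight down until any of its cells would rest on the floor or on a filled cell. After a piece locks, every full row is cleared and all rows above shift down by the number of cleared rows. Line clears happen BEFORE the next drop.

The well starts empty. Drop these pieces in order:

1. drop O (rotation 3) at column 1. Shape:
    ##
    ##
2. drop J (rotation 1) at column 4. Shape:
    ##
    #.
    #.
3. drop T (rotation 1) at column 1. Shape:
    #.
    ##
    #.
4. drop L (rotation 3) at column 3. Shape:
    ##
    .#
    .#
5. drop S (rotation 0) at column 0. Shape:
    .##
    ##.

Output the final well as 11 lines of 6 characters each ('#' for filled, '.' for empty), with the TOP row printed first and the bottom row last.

Answer: ......
......
......
......
.##...
##.##.
.#..#.
.##.#.
.#..##
.##.#.
.##.#.

Derivation:
Drop 1: O rot3 at col 1 lands with bottom-row=0; cleared 0 line(s) (total 0); column heights now [0 2 2 0 0 0], max=2
Drop 2: J rot1 at col 4 lands with bottom-row=0; cleared 0 line(s) (total 0); column heights now [0 2 2 0 3 3], max=3
Drop 3: T rot1 at col 1 lands with bottom-row=2; cleared 0 line(s) (total 0); column heights now [0 5 4 0 3 3], max=5
Drop 4: L rot3 at col 3 lands with bottom-row=3; cleared 0 line(s) (total 0); column heights now [0 5 4 6 6 3], max=6
Drop 5: S rot0 at col 0 lands with bottom-row=5; cleared 0 line(s) (total 0); column heights now [6 7 7 6 6 3], max=7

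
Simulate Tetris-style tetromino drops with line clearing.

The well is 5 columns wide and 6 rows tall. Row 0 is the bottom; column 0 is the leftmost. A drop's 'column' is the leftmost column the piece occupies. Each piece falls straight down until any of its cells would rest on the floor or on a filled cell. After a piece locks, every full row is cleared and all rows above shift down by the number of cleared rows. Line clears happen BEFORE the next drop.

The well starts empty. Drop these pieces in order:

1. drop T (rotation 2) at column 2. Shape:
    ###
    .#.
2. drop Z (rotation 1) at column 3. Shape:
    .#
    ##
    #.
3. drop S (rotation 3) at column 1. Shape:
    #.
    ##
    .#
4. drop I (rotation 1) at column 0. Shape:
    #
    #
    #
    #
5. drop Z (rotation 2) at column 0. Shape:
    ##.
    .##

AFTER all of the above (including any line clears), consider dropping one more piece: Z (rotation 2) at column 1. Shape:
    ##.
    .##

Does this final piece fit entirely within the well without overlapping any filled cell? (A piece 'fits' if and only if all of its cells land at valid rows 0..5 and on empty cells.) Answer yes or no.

Drop 1: T rot2 at col 2 lands with bottom-row=0; cleared 0 line(s) (total 0); column heights now [0 0 2 2 2], max=2
Drop 2: Z rot1 at col 3 lands with bottom-row=2; cleared 0 line(s) (total 0); column heights now [0 0 2 4 5], max=5
Drop 3: S rot3 at col 1 lands with bottom-row=2; cleared 0 line(s) (total 0); column heights now [0 5 4 4 5], max=5
Drop 4: I rot1 at col 0 lands with bottom-row=0; cleared 1 line(s) (total 1); column heights now [3 4 3 3 4], max=4
Drop 5: Z rot2 at col 0 lands with bottom-row=4; cleared 0 line(s) (total 1); column heights now [6 6 5 3 4], max=6
Test piece Z rot2 at col 1 (width 3): heights before test = [6 6 5 3 4]; fits = False

Answer: no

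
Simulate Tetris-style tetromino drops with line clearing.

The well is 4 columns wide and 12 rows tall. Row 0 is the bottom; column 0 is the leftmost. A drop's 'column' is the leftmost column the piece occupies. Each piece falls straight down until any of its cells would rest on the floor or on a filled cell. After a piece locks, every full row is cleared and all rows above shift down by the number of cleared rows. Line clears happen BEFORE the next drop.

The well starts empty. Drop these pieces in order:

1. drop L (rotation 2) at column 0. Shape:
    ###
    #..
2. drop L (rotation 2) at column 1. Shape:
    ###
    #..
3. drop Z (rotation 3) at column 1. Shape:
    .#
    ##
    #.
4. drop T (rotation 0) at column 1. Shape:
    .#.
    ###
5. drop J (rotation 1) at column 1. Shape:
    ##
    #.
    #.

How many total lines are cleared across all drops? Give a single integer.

Answer: 0

Derivation:
Drop 1: L rot2 at col 0 lands with bottom-row=0; cleared 0 line(s) (total 0); column heights now [2 2 2 0], max=2
Drop 2: L rot2 at col 1 lands with bottom-row=2; cleared 0 line(s) (total 0); column heights now [2 4 4 4], max=4
Drop 3: Z rot3 at col 1 lands with bottom-row=4; cleared 0 line(s) (total 0); column heights now [2 6 7 4], max=7
Drop 4: T rot0 at col 1 lands with bottom-row=7; cleared 0 line(s) (total 0); column heights now [2 8 9 8], max=9
Drop 5: J rot1 at col 1 lands with bottom-row=8; cleared 0 line(s) (total 0); column heights now [2 11 11 8], max=11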